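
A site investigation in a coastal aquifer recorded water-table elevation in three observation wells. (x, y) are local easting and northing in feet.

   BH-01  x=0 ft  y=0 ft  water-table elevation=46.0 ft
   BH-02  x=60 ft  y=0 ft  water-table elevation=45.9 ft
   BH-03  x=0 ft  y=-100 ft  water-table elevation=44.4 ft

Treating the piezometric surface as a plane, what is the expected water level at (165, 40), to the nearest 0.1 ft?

46.4 ft

∂h/∂x = (45.9 − 46.0) / (60 − 0) = -0.001667
∂h/∂y = (44.4 − 46.0) / (-100 − 0) = +0.01600
h(165, 40) = 46.0 + (-0.001667)·(165) + (+0.01600)·(40) = 46.0 -0.275 +0.640 = 46.365 ft.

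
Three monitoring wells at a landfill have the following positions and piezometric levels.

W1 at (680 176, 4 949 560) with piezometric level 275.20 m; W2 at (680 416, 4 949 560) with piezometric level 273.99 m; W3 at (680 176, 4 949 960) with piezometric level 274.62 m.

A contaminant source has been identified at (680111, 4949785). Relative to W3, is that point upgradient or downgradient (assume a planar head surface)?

∂h/∂x = (273.99 − 275.20) / (680416 − 680176) = -0.005042
∂h/∂y = (274.62 − 275.20) / (4949960 − 4949560) = -0.001450
Head at (680111, 4949785) = 275.20 + (-0.005042)·(-65) + (-0.001450)·(225) = 275.20 m.
That is higher than the 274.62 m at W3, so the point is upgradient.

upgradient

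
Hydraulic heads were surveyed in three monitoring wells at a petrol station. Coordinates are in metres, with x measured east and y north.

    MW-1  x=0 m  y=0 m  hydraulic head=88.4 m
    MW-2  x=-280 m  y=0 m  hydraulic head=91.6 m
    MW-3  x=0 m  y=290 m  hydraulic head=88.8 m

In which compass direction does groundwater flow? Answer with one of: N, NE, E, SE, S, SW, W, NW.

∂h/∂x = (91.6 − 88.4) / (-280 − 0) = -0.01143
∂h/∂y = (88.8 − 88.4) / (290 − 0) = +0.001379
Flow = −∇h = (+0.01143 east, -0.001379 north), which points east.

E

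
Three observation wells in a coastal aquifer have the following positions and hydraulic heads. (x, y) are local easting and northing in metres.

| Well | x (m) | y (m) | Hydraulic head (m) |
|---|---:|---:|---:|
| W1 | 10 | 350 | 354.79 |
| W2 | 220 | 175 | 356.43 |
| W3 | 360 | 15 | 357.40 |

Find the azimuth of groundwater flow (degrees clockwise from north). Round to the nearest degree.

254°

Taking W1 as reference: W2−W1 = (210, -175, +1.64); W3−W1 = (350, -335, +2.61).
Determinant of the coordinate differences = 210·(-335) − 350·(-175) = -9100.
∂h/∂x = [(+1.64)·(-335) − (+2.61)·(-175)] / -9100 = +0.01018
∂h/∂y = [210·(+2.61) − 350·(+1.64)] / -9100 = +0.002846
Flow direction (−∇h) has components (-0.01018 E, -0.002846 N).
Azimuth = atan2(E, N) = atan2(-0.01018, -0.002846) = 254.4° ≈ 254°.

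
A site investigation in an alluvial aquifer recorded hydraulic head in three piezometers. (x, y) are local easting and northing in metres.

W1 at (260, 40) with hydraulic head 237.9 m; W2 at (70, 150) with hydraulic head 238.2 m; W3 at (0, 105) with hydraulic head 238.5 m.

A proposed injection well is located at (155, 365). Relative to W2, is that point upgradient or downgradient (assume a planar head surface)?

Taking W1 as reference: W2−W1 = (-190, 110, +0.3); W3−W1 = (-260, 65, +0.6).
Determinant of the coordinate differences = (-190)·65 − (-260)·110 = 16250.
∂h/∂x = [(+0.3)·65 − (+0.6)·110] / 16250 = -0.002862
∂h/∂y = [(-190)·(+0.6) − (-260)·(+0.3)] / 16250 = -0.002215
Head at (155, 365) = 237.9 + (-0.002862)·(-105) + (-0.002215)·(325) = 237.48 m.
That is lower than the 238.2 m at W2, so the point is downgradient.

downgradient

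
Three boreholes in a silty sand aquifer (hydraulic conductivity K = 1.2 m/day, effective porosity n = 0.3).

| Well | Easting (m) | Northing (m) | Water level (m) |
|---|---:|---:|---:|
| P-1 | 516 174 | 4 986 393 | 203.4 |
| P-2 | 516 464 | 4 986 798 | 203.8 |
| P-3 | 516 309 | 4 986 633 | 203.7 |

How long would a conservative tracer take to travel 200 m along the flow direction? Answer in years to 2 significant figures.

49 years

Taking P-1 as reference: P-2−P-1 = (290, 405, +0.4); P-3−P-1 = (135, 240, +0.3).
Determinant of the coordinate differences = 290·240 − 135·405 = 14925.
∂h/∂x = [(+0.4)·240 − (+0.3)·405] / 14925 = -0.001709
∂h/∂y = [290·(+0.3) − 135·(+0.4)] / 14925 = +0.002211
|∇h| = √(-0.001709² + 0.002211²) = 0.002794
Seepage velocity v = K·i/n = 1.2 × 0.002794 / 0.3 = 0.01118 m/day.
t = 200 / 0.01118 = 1.789e+04 days = 49 years.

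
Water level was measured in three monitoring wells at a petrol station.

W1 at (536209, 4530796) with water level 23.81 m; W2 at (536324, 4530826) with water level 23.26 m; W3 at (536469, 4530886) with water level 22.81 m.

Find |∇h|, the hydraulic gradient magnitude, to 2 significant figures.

0.013

Differences from W1: to W2 (Δx, Δy, Δh) = (115, 30, -0.55); to W3 = (260, 90, -1.00).
Determinant of the coordinate differences = 115·90 − 260·30 = 2550.
∂h/∂x = [(-0.55)·90 − (-1.00)·30] / 2550 = -0.007647
∂h/∂y = [115·(-1.00) − 260·(-0.55)] / 2550 = +0.01098
|∇h| = √(-0.007647² + 0.01098²) = 0.01338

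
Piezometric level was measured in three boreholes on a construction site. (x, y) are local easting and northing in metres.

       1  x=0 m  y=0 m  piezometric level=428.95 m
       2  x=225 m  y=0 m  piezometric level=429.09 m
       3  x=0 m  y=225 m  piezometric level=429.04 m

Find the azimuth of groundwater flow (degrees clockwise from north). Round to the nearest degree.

237°

∂h/∂x = (429.09 − 428.95) / (225 − 0) = +0.0006222
∂h/∂y = (429.04 − 428.95) / (225 − 0) = +0.0004000
Flow direction (−∇h) has components (-0.0006222 E, -0.0004000 N).
Azimuth = atan2(E, N) = atan2(-0.0006222, -0.0004000) = 237.3° ≈ 237°.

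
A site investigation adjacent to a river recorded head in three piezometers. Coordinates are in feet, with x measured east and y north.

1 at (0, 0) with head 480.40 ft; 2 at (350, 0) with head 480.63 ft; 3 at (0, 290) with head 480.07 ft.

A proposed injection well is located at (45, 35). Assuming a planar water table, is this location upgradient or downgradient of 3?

∂h/∂x = (480.63 − 480.40) / (350 − 0) = +0.0006571
∂h/∂y = (480.07 − 480.40) / (290 − 0) = -0.001138
Head at (45, 35) = 480.40 + (+0.0006571)·(45) + (-0.001138)·(35) = 480.39 ft.
That is higher than the 480.07 ft at 3, so the point is upgradient.

upgradient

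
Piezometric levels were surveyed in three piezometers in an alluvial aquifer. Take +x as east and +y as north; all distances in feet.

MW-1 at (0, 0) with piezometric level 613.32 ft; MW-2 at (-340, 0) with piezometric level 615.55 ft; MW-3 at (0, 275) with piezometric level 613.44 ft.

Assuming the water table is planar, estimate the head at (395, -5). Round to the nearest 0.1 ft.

∂h/∂x = (615.55 − 613.32) / (-340 − 0) = -0.006559
∂h/∂y = (613.44 − 613.32) / (275 − 0) = +0.0004364
h(395, -5) = 613.32 + (-0.006559)·(395) + (+0.0004364)·(-5) = 613.32 -2.591 -0.002 = 610.727 ft.

610.7 ft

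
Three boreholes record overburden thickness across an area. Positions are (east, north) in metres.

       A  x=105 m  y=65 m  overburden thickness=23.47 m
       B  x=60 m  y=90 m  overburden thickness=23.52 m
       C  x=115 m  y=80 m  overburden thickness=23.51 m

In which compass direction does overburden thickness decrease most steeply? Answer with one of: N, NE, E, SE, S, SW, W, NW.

S

Taking A as reference: B−A = (-45, 25, +0.05); C−A = (10, 15, +0.04).
Solve a·Δx + b·Δy = Δd: det = (-45)·15 − 10·25 = -925.
∂d/∂x = [(+0.05)·15 − (+0.04)·25] / -925 = +0.0002703
∂d/∂y = [(-45)·(+0.04) − 10·(+0.05)] / -925 = +0.002486
Steepest decrease is along −∇f = (-0.0002703 E, -0.002486 N) → south.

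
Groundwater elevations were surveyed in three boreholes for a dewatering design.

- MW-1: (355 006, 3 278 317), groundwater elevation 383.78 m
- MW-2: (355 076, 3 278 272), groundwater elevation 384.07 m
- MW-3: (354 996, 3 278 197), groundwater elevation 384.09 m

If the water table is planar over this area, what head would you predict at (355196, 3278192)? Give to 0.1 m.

Three-point gradient (reference MW-1): Δ to MW-2 = (70, -45, +0.29), Δ to MW-3 = (-10, -120, +0.31).
∂h/∂x = +0.002356, ∂h/∂y = -0.002780 (det = -8850).
h(355196, 3278192) = 383.78 + (+0.002356)·(190) + (-0.002780)·(-125) = 383.78 +0.448 +0.347 = 384.575 m.

384.6 m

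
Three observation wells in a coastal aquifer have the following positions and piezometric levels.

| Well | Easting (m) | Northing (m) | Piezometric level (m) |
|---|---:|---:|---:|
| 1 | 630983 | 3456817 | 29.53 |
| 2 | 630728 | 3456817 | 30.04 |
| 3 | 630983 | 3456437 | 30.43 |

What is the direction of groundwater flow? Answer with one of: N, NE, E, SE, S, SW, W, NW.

∂h/∂x = (30.04 − 29.53) / (630728 − 630983) = -0.002000
∂h/∂y = (30.43 − 29.53) / (3456437 − 3456817) = -0.002368
Flow = −∇h = (+0.002000 east, +0.002368 north), which points northeast.

NE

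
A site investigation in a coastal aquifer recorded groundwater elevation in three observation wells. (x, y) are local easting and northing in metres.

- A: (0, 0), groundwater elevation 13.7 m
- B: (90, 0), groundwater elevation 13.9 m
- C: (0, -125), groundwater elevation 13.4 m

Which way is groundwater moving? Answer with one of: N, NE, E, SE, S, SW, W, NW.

SW

∂h/∂x = (13.9 − 13.7) / (90 − 0) = +0.002222
∂h/∂y = (13.4 − 13.7) / (-125 − 0) = +0.002400
Flow = −∇h = (-0.002222 east, -0.002400 north), which points southwest.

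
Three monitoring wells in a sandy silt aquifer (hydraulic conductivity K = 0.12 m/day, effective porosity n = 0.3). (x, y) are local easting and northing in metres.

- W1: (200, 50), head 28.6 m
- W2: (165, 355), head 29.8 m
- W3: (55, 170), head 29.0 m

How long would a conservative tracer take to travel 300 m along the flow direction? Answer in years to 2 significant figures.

510 years

Taking W1 as reference: W2−W1 = (-35, 305, +1.2); W3−W1 = (-145, 120, +0.4).
Solve a·Δx + b·Δy = Δh: det = (-35)·120 − (-145)·305 = 40025.
∂h/∂x = [(+1.2)·120 − (+0.4)·305] / 40025 = +0.0005497
∂h/∂y = [(-35)·(+0.4) − (-145)·(+1.2)] / 40025 = +0.003998
|∇h| = √(0.0005497² + 0.003998²) = 0.004036
Seepage velocity v = K·i/n = 0.12 × 0.004036 / 0.3 = 0.001614 m/day.
t = 300 / 0.001614 = 1.859e+05 days = 509 years.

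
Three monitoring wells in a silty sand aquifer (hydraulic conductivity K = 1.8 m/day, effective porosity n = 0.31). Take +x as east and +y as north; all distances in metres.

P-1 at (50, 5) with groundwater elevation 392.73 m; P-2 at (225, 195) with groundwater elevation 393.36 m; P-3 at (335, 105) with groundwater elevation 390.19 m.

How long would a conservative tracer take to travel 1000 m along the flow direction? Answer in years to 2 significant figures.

Differences from P-1: to P-2 (Δx, Δy, Δh) = (175, 190, +0.63); to P-3 = (285, 100, -2.54).
Determinant of the coordinate differences = 175·100 − 285·190 = -36650.
∂h/∂x = [(+0.63)·100 − (-2.54)·190] / -36650 = -0.01489
∂h/∂y = [175·(-2.54) − 285·(+0.63)] / -36650 = +0.01703
|∇h| = √(-0.01489² + 0.01703²) = 0.02262
Seepage velocity v = K·i/n = 1.8 × 0.02262 / 0.31 = 0.1313 m/day.
t = 1000 / 0.1313 = 7616 days = 20.9 years.

21 years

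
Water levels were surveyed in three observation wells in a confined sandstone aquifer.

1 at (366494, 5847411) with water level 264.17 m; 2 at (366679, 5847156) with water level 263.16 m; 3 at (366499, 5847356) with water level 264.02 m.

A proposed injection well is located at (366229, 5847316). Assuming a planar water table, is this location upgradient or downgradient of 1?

upgradient

With h = a·x + b·y + c and 1 as origin, the differences give:
  185·a + (-255)·b = -1.01
  5·a + (-55)·b = -0.15
Eliminate b (×(-55) and ×(-255), subtract): -8900·a = 17.300 → a = ∂h/∂x = -0.001944
Back-substitute: b = ∂h/∂y = +0.002551.
Head at (366229, 5847316) = 264.17 + (-0.001944)·(-265) + (+0.002551)·(-95) = 264.44 m.
That is higher than the 264.17 m at 1, so the point is upgradient.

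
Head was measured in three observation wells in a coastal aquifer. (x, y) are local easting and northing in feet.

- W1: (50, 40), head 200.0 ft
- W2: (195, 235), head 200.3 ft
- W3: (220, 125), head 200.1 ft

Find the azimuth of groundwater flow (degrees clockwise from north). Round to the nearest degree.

171°

With h = a·x + b·y + c and W1 as origin, the differences give:
  145·a + 195·b = +0.3
  170·a + 85·b = +0.1
Eliminate b (×85 and ×195, subtract): -20825·a = 6.00 → a = ∂h/∂x = -0.0002881
Back-substitute: b = ∂h/∂y = +0.001753.
Flow direction (−∇h) has components (+0.0002881 E, -0.001753 N).
Azimuth = atan2(E, N) = atan2(+0.0002881, -0.001753) = 170.7° ≈ 171°.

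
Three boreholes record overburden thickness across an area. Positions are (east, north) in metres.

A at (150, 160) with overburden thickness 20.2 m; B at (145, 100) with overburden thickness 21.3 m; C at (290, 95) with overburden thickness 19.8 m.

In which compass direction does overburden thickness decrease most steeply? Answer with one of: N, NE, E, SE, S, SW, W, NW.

Differences from A: to B (Δx, Δy, Δh) = (-5, -60, +1.1); to C = (140, -65, -0.4).
Solve a·Δx + b·Δy = Δd: det = (-5)·(-65) − 140·(-60) = 8725.
∂d/∂x = [(+1.1)·(-65) − (-0.4)·(-60)] / 8725 = -0.01095
∂d/∂y = [(-5)·(-0.4) − 140·(+1.1)] / 8725 = -0.01742
Steepest decrease is along −∇f = (+0.01095 E, +0.01742 N) → northeast.

NE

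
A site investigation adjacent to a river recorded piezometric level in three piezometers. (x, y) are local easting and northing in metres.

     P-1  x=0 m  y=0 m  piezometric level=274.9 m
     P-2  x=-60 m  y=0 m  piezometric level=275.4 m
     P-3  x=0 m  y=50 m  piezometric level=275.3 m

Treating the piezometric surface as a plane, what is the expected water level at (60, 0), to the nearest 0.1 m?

274.4 m

∂h/∂x = (275.4 − 274.9) / (-60 − 0) = -0.008333
∂h/∂y = (275.3 − 274.9) / (50 − 0) = +0.008000
h(60, 0) = 274.9 + (-0.008333)·(60) + (+0.008000)·(0) = 274.9 -0.500 +0.000 = 274.400 m.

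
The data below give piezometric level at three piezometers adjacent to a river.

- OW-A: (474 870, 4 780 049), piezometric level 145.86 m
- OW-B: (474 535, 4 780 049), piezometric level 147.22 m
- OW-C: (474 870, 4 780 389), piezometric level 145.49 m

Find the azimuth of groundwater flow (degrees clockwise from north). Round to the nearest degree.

075°

∂h/∂x = (147.22 − 145.86) / (474535 − 474870) = -0.004060
∂h/∂y = (145.49 − 145.86) / (4780389 − 4780049) = -0.001088
Flow direction (−∇h) has components (+0.004060 E, +0.001088 N).
Azimuth = atan2(E, N) = atan2(+0.004060, +0.001088) = 75.0° ≈ 075°.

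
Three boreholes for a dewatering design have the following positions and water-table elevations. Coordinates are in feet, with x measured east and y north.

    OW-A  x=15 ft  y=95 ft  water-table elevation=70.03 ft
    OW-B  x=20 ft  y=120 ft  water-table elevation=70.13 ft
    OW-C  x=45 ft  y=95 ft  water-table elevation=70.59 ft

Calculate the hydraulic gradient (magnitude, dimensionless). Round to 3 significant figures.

0.0187

Taking OW-A as reference: OW-B−OW-A = (5, 25, +0.10); OW-C−OW-A = (30, 0, +0.56).
Determinant of the coordinate differences = 5·0 − 30·25 = -750.
∂h/∂x = [(+0.10)·0 − (+0.56)·25] / -750 = +0.01867
∂h/∂y = [5·(+0.56) − 30·(+0.10)] / -750 = +0.0002667
|∇h| = √(0.01867² + 0.0002667²) = 0.01867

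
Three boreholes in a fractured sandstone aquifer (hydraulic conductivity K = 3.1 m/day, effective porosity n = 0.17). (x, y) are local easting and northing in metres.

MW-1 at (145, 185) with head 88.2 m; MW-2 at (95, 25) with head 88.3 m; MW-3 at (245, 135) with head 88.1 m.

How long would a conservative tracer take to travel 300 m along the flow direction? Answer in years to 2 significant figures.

39 years

Three-point gradient (reference MW-1): Δ to MW-2 = (-50, -160, +0.1), Δ to MW-3 = (100, -50, -0.1).
∂h/∂x = -0.001135, ∂h/∂y = -0.0002703 (det = 18500).
|∇h| = √(-0.001135² + -0.0002703²) = 0.001167
Seepage velocity v = K·i/n = 3.1 × 0.001167 / 0.17 = 0.02128 m/day.
t = 300 / 0.02128 = 1.41e+04 days = 38.6 years.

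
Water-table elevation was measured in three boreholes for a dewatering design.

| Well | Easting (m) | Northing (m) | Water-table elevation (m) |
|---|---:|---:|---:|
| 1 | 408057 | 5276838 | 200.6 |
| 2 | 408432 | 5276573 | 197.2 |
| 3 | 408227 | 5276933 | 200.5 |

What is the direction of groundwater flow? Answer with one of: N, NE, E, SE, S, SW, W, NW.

Differences from 1: to 2 (Δx, Δy, Δh) = (375, -265, -3.4); to 3 = (170, 95, -0.1).
Determinant of the coordinate differences = 375·95 − 170·(-265) = 80675.
∂h/∂x = [(-3.4)·95 − (-0.1)·(-265)] / 80675 = -0.004332
∂h/∂y = [375·(-0.1) − 170·(-3.4)] / 80675 = +0.006700
Flow = −∇h = (+0.004332 east, -0.006700 north), which points southeast.

SE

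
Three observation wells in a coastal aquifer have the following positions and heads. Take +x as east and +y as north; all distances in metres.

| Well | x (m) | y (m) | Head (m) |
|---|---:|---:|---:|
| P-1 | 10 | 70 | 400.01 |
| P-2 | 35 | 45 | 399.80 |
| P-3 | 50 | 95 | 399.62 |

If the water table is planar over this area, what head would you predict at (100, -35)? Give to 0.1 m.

399.3 m

Differences from P-1: to P-2 (Δx, Δy, Δh) = (25, -25, -0.21); to P-3 = (40, 25, -0.39).
Determinant of the coordinate differences = 25·25 − 40·(-25) = 1625.
∂h/∂x = [(-0.21)·25 − (-0.39)·(-25)] / 1625 = -0.009231
∂h/∂y = [25·(-0.39) − 40·(-0.21)] / 1625 = -0.0008308
h(100, -35) = 400.01 + (-0.009231)·(90) + (-0.0008308)·(-105) = 400.01 -0.831 +0.087 = 399.266 m.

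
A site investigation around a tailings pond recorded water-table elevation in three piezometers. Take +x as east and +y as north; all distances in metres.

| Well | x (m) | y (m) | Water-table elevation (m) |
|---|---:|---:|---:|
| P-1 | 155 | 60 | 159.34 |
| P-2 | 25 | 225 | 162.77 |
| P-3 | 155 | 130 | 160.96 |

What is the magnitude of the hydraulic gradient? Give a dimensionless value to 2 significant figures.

0.023

With h = a·x + b·y + c and P-1 as origin, the differences give:
  (-130)·a + 165·b = +3.43
  0·a + 70·b = +1.62
Eliminate b (×70 and ×165, subtract): -9100·a = -27.200 → a = ∂h/∂x = +0.002989
Back-substitute: b = ∂h/∂y = +0.02314.
|∇h| = √(0.002989² + 0.02314²) = 0.02333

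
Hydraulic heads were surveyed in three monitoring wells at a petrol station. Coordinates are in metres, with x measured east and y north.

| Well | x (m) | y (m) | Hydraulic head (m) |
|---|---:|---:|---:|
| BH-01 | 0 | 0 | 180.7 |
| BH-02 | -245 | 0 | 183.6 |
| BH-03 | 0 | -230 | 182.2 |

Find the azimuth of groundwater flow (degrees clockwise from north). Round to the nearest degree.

061°

∂h/∂x = (183.6 − 180.7) / (-245 − 0) = -0.01184
∂h/∂y = (182.2 − 180.7) / (-230 − 0) = -0.006522
Flow direction (−∇h) has components (+0.01184 E, +0.006522 N).
Azimuth = atan2(E, N) = atan2(+0.01184, +0.006522) = 61.1° ≈ 061°.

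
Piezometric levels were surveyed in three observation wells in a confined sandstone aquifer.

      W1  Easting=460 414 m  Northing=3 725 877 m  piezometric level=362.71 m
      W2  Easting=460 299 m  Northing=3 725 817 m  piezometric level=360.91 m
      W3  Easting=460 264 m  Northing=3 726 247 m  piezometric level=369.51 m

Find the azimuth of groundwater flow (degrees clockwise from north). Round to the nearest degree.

Differences from W1: to W2 (Δx, Δy, Δh) = (-115, -60, -1.80); to W3 = (-150, 370, +6.80).
Determinant of the coordinate differences = (-115)·370 − (-150)·(-60) = -51550.
∂h/∂x = [(-1.80)·370 − (+6.80)·(-60)] / -51550 = +0.005005
∂h/∂y = [(-115)·(+6.80) − (-150)·(-1.80)] / -51550 = +0.02041
Flow direction (−∇h) has components (-0.005005 E, -0.02041 N).
Azimuth = atan2(E, N) = atan2(-0.005005, -0.02041) = 193.8° ≈ 194°.

194°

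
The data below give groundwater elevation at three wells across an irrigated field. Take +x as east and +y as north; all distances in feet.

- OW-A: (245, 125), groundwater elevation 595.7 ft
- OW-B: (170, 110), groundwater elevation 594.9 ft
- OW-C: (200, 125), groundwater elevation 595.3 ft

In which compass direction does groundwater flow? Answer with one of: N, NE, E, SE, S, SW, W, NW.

SW

Taking OW-A as reference: OW-B−OW-A = (-75, -15, -0.8); OW-C−OW-A = (-45, 0, -0.4).
Solve a·Δx + b·Δy = Δh: det = (-75)·0 − (-45)·(-15) = -675.
∂h/∂x = [(-0.8)·0 − (-0.4)·(-15)] / -675 = +0.008889
∂h/∂y = [(-75)·(-0.4) − (-45)·(-0.8)] / -675 = +0.008889
Flow = −∇h = (-0.008889 east, -0.008889 north), which points southwest.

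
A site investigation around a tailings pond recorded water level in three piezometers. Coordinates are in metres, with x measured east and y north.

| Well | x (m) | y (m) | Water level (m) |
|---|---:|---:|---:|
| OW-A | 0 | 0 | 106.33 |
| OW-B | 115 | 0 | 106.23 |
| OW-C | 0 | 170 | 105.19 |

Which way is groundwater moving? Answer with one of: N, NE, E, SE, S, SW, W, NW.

∂h/∂x = (106.23 − 106.33) / (115 − 0) = -0.0008696
∂h/∂y = (105.19 − 106.33) / (170 − 0) = -0.006706
Flow = −∇h = (+0.0008696 east, +0.006706 north), which points north.

N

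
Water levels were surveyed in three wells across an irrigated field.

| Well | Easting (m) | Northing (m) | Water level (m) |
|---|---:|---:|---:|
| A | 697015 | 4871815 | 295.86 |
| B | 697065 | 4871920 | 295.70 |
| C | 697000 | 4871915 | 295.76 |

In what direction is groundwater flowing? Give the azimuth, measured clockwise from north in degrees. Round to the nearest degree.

037°

Differences from A: to B (Δx, Δy, Δh) = (50, 105, -0.16); to C = (-15, 100, -0.10).
Solve a·Δx + b·Δy = Δh: det = 50·100 − (-15)·105 = 6575.
∂h/∂x = [(-0.16)·100 − (-0.10)·105] / 6575 = -0.0008365
∂h/∂y = [50·(-0.10) − (-15)·(-0.16)] / 6575 = -0.001125
Flow direction (−∇h) has components (+0.0008365 E, +0.001125 N).
Azimuth = atan2(E, N) = atan2(+0.0008365, +0.001125) = 36.6° ≈ 037°.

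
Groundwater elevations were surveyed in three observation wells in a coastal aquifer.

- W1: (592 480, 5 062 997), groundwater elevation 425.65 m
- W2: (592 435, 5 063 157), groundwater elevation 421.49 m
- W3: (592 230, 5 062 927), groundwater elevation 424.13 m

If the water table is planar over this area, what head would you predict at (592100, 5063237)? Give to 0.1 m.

Taking W1 as reference: W2−W1 = (-45, 160, -4.16); W3−W1 = (-250, -70, -1.52).
Determinant of the coordinate differences = (-45)·(-70) − (-250)·160 = 43150.
∂h/∂x = [(-4.16)·(-70) − (-1.52)·160] / 43150 = +0.01238
∂h/∂y = [(-45)·(-1.52) − (-250)·(-4.16)] / 43150 = -0.02252
h(592100, 5063237) = 425.65 + (+0.01238)·(-380) + (-0.02252)·(240) = 425.65 -4.706 -5.404 = 415.540 m.

415.5 m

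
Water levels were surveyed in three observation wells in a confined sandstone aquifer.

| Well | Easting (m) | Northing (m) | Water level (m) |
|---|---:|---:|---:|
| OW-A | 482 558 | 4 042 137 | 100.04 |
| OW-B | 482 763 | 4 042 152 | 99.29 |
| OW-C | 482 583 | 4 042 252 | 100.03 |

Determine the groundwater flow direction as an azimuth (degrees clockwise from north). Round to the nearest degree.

Differences from OW-A: to OW-B (Δx, Δy, Δh) = (205, 15, -0.75); to OW-C = (25, 115, -0.01).
Solve a·Δx + b·Δy = Δh: det = 205·115 − 25·15 = 23200.
∂h/∂x = [(-0.75)·115 − (-0.01)·15] / 23200 = -0.003711
∂h/∂y = [205·(-0.01) − 25·(-0.75)] / 23200 = +0.0007198
Flow direction (−∇h) has components (+0.003711 E, -0.0007198 N).
Azimuth = atan2(E, N) = atan2(+0.003711, -0.0007198) = 101.0° ≈ 101°.

101°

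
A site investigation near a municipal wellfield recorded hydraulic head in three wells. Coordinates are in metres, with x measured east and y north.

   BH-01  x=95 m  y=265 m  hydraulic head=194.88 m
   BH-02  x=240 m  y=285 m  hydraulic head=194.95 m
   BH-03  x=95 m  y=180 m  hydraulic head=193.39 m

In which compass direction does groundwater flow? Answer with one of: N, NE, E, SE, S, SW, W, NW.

With h = a·x + b·y + c and BH-01 as origin, the differences give:
  145·a + 20·b = +0.07
  0·a + (-85)·b = -1.49
Eliminate b (×(-85) and ×20, subtract): -12325·a = 23.850 → a = ∂h/∂x = -0.001935
Back-substitute: b = ∂h/∂y = +0.01753.
Flow = −∇h = (+0.001935 east, -0.01753 north), which points south.

S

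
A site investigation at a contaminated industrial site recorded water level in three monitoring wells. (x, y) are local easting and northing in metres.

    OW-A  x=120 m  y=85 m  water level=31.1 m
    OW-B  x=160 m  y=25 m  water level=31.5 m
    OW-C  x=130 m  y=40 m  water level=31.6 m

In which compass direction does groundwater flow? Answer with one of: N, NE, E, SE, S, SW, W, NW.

Three-point gradient (reference OW-A): Δ to OW-B = (40, -60, +0.4), Δ to OW-C = (10, -45, +0.5).
∂h/∂x = -0.01000, ∂h/∂y = -0.01333 (det = -1200).
Flow = −∇h = (+0.01000 east, +0.01333 north), which points northeast.

NE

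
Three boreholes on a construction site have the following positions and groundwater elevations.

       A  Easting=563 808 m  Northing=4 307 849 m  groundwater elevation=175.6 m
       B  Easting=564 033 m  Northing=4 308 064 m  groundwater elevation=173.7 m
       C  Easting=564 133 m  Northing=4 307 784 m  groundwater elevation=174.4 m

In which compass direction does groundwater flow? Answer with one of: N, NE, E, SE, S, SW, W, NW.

Taking A as reference: B−A = (225, 215, -1.9); C−A = (325, -65, -1.2).
Determinant of the coordinate differences = 225·(-65) − 325·215 = -84500.
∂h/∂x = [(-1.9)·(-65) − (-1.2)·215] / -84500 = -0.004515
∂h/∂y = [225·(-1.2) − 325·(-1.9)] / -84500 = -0.004112
Flow = −∇h = (+0.004515 east, +0.004112 north), which points northeast.

NE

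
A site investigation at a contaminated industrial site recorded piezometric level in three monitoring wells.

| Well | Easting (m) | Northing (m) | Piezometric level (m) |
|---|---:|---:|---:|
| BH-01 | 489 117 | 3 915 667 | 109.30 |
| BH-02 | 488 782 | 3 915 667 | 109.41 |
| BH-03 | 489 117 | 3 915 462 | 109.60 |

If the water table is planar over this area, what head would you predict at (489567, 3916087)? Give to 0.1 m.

108.5 m

∂h/∂x = (109.41 − 109.30) / (488782 − 489117) = -0.0003284
∂h/∂y = (109.60 − 109.30) / (3915462 − 3915667) = -0.001463
h(489567, 3916087) = 109.30 + (-0.0003284)·(450) + (-0.001463)·(420) = 109.30 -0.148 -0.615 = 108.538 m.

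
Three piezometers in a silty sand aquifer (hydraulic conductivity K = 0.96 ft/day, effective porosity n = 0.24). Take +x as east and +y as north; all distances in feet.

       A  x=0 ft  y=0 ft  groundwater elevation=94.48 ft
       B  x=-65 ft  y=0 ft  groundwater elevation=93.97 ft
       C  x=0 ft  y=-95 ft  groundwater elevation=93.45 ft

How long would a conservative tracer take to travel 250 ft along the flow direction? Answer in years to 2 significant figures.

∂h/∂x = (93.97 − 94.48) / (-65 − 0) = +0.007846
∂h/∂y = (93.45 − 94.48) / (-95 − 0) = +0.01084
|∇h| = √(0.007846² + 0.01084²) = 0.01338
Seepage velocity v = K·i/n = 0.96 × 0.01338 / 0.24 = 0.05352 ft/day.
t = 250 / 0.05352 = 4671 days = 12.8 years.

13 years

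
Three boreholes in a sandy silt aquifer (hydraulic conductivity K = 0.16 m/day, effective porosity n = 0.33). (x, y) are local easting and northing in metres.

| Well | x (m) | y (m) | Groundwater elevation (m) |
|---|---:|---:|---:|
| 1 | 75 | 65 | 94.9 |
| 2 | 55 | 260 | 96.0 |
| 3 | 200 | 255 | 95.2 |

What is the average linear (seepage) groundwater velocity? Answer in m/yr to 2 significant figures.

With h = a·x + b·y + c and 1 as origin, the differences give:
  (-20)·a + 195·b = +1.1
  125·a + 190·b = +0.3
Eliminate b (×190 and ×195, subtract): -28175·a = 150.50 → a = ∂h/∂x = -0.005342
Back-substitute: b = ∂h/∂y = +0.005093.
|∇h| = √(-0.005342² + 0.005093²) = 0.007381
Seepage velocity v = K·i/n = 0.16 × 0.007381 / 0.33 = 0.003579 m/day = 1.307 m/yr.

1.3 m/yr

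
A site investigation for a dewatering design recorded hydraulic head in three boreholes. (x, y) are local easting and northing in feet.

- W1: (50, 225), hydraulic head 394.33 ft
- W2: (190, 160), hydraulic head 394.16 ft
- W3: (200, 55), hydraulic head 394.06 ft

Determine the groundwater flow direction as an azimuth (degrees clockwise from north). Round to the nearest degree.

Three-point gradient (reference W1): Δ to W2 = (140, -65, -0.17), Δ to W3 = (150, -170, -0.27).
∂h/∂x = -0.0008078, ∂h/∂y = +0.0008754 (det = -14050).
Flow direction (−∇h) has components (+0.0008078 E, -0.0008754 N).
Azimuth = atan2(E, N) = atan2(+0.0008078, -0.0008754) = 137.3° ≈ 137°.

137°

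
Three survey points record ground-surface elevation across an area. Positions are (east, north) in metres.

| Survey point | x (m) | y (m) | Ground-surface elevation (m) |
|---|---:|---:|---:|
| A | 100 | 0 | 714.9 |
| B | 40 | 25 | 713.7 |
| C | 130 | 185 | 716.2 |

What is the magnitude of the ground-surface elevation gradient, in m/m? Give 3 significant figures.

0.0218 m/m

With z = a·x + b·y + c and A as origin, the differences give:
  (-60)·a + 25·b = -1.2
  30·a + 185·b = +1.3
Eliminate b (×185 and ×25, subtract): -11850·a = -254.50 → a = ∂z/∂x = +0.02148
Back-substitute: b = ∂z/∂y = +0.003544.
|∇f| = √(0.02148² + 0.003544²) = 0.02177 m/m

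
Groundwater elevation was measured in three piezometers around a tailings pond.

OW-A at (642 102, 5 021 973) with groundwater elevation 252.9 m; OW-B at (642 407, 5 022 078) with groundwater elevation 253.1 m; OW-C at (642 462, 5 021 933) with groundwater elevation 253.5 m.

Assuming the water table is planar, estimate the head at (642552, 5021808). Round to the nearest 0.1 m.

253.9 m

With h = a·x + b·y + c and OW-A as origin, the differences give:
  305·a + 105·b = +0.2
  360·a + (-40)·b = +0.6
Eliminate b (×(-40) and ×105, subtract): -50000·a = -71.00 → a = ∂h/∂x = +0.001420
Back-substitute: b = ∂h/∂y = -0.002220.
h(642552, 5021808) = 252.9 + (+0.001420)·(450) + (-0.002220)·(-165) = 252.9 +0.639 +0.366 = 253.905 m.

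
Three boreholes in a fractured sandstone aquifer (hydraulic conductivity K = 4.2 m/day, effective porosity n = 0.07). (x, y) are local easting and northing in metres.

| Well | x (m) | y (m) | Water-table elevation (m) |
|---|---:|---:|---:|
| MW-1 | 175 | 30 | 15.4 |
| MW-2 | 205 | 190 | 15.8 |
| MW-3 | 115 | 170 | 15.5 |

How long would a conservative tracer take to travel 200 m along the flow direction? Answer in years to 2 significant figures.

Three-point gradient (reference MW-1): Δ to MW-2 = (30, 160, +0.4), Δ to MW-3 = (-60, 140, +0.1).
∂h/∂x = +0.002899, ∂h/∂y = +0.001957 (det = 13800).
|∇h| = √(0.002899² + 0.001957²) = 0.003498
Seepage velocity v = K·i/n = 4.2 × 0.003498 / 0.07 = 0.2099 m/day.
t = 200 / 0.2099 = 952.8 days = 2.61 years.

2.6 years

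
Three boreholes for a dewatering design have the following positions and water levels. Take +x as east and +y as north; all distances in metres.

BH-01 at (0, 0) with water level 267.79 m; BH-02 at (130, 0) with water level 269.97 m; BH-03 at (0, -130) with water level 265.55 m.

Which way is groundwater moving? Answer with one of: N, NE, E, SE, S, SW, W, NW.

SW

∂h/∂x = (269.97 − 267.79) / (130 − 0) = +0.01677
∂h/∂y = (265.55 − 267.79) / (-130 − 0) = +0.01723
Flow = −∇h = (-0.01677 east, -0.01723 north), which points southwest.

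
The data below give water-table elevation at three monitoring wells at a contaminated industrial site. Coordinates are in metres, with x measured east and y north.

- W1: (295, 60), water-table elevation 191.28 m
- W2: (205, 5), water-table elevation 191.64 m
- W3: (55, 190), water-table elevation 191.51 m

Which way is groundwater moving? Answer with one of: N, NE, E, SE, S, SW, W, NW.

NE

Taking W1 as reference: W2−W1 = (-90, -55, +0.36); W3−W1 = (-240, 130, +0.23).
Solve a·Δx + b·Δy = Δh: det = (-90)·130 − (-240)·(-55) = -24900.
∂h/∂x = [(+0.36)·130 − (+0.23)·(-55)] / -24900 = -0.002388
∂h/∂y = [(-90)·(+0.23) − (-240)·(+0.36)] / -24900 = -0.002639
Flow = −∇h = (+0.002388 east, +0.002639 north), which points northeast.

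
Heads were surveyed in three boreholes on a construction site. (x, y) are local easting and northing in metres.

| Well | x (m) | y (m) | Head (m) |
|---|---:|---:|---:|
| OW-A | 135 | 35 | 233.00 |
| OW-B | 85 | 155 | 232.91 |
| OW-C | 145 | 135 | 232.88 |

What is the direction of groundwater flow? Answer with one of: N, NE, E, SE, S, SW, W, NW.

NE

Differences from OW-A: to OW-B (Δx, Δy, Δh) = (-50, 120, -0.09); to OW-C = (10, 100, -0.12).
Solve a·Δx + b·Δy = Δh: det = (-50)·100 − 10·120 = -6200.
∂h/∂x = [(-0.09)·100 − (-0.12)·120] / -6200 = -0.0008710
∂h/∂y = [(-50)·(-0.12) − 10·(-0.09)] / -6200 = -0.001113
Flow = −∇h = (+0.0008710 east, +0.001113 north), which points northeast.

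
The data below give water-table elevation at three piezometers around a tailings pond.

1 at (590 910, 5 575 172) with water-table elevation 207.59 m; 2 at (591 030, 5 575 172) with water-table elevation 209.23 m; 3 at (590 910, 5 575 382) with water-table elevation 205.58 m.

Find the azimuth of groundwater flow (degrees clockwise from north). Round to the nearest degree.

∂h/∂x = (209.23 − 207.59) / (591030 − 590910) = +0.01367
∂h/∂y = (205.58 − 207.59) / (5575382 − 5575172) = -0.009571
Flow direction (−∇h) has components (-0.01367 E, +0.009571 N).
Azimuth = atan2(E, N) = atan2(-0.01367, +0.009571) = 305.0° ≈ 305°.

305°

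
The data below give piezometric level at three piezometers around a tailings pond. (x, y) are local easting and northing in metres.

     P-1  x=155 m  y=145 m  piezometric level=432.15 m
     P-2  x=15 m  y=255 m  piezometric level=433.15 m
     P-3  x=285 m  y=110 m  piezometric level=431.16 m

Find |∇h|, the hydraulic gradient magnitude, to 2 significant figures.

0.0079

Taking P-1 as reference: P-2−P-1 = (-140, 110, +1.00); P-3−P-1 = (130, -35, -0.99).
Solve a·Δx + b·Δy = Δh: det = (-140)·(-35) − 130·110 = -9400.
∂h/∂x = [(+1.00)·(-35) − (-0.99)·110] / -9400 = -0.007862
∂h/∂y = [(-140)·(-0.99) − 130·(+1.00)] / -9400 = -0.0009149
|∇h| = √(-0.007862² + -0.0009149²) = 0.007915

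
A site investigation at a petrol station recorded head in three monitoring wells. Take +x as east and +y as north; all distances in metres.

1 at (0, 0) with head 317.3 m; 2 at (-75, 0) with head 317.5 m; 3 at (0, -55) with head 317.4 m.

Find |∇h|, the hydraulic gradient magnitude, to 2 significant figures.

0.0032

∂h/∂x = (317.5 − 317.3) / (-75 − 0) = -0.002667
∂h/∂y = (317.4 − 317.3) / (-55 − 0) = -0.001818
|∇h| = √(-0.002667² + -0.001818²) = 0.003228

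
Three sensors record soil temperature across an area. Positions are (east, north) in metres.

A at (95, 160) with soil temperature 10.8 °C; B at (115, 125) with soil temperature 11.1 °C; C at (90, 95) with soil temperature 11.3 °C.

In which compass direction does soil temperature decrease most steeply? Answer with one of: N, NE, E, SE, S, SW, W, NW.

Differences from A: to B (Δx, Δy, Δh) = (20, -35, +0.3); to C = (-5, -65, +0.5).
Solve a·Δx + b·Δy = ΔT: det = 20·(-65) − (-5)·(-35) = -1475.
∂T/∂x = [(+0.3)·(-65) − (+0.5)·(-35)] / -1475 = +0.001356
∂T/∂y = [20·(+0.5) − (-5)·(+0.3)] / -1475 = -0.007797
Steepest decrease is along −∇f = (-0.001356 E, +0.007797 N) → north.

N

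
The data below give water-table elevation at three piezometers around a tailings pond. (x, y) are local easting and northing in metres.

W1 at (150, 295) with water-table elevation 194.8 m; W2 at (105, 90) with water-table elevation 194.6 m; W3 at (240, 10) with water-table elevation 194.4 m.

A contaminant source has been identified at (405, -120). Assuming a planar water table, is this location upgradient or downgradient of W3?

Three-point gradient (reference W1): Δ to W2 = (-45, -205, -0.2), Δ to W3 = (90, -285, -0.4).
∂h/∂x = -0.0007994, ∂h/∂y = +0.001151 (det = 31275).
Head at (405, -120) = 194.8 + (-0.0007994)·(255) + (+0.001151)·(-415) = 194.12 m.
That is lower than the 194.4 m at W3, so the point is downgradient.

downgradient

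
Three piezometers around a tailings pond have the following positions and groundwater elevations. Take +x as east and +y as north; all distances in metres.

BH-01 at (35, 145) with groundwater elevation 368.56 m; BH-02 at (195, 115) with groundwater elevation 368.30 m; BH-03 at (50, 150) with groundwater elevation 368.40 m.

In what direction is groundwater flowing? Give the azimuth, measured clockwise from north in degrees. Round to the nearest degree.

016°

Taking BH-01 as reference: BH-02−BH-01 = (160, -30, -0.26); BH-03−BH-01 = (15, 5, -0.16).
Determinant of the coordinate differences = 160·5 − 15·(-30) = 1250.
∂h/∂x = [(-0.26)·5 − (-0.16)·(-30)] / 1250 = -0.004880
∂h/∂y = [160·(-0.16) − 15·(-0.26)] / 1250 = -0.01736
Flow direction (−∇h) has components (+0.004880 E, +0.01736 N).
Azimuth = atan2(E, N) = atan2(+0.004880, +0.01736) = 15.7° ≈ 016°.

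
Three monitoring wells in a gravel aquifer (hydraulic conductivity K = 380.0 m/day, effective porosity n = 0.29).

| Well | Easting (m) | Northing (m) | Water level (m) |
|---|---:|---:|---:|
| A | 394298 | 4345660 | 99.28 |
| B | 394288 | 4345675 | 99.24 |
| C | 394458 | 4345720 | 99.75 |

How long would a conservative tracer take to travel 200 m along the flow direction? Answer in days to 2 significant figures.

Taking A as reference: B−A = (-10, 15, -0.04); C−A = (160, 60, +0.47).
Solve a·Δx + b·Δy = Δh: det = (-10)·60 − 160·15 = -3000.
∂h/∂x = [(-0.04)·60 − (+0.47)·15] / -3000 = +0.003150
∂h/∂y = [(-10)·(+0.47) − 160·(-0.04)] / -3000 = -0.0005667
|∇h| = √(0.003150² + -0.0005667²) = 0.003201
Seepage velocity v = K·i/n = 380.0 × 0.003201 / 0.29 = 4.194 m/day.
t = 200 / 4.194 = 47.69 days.

48 days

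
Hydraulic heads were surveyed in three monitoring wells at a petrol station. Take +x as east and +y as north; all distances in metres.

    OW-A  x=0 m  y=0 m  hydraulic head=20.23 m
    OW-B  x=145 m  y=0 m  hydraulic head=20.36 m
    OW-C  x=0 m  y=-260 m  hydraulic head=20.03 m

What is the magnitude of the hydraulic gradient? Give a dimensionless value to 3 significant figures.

∂h/∂x = (20.36 − 20.23) / (145 − 0) = +0.0008966
∂h/∂y = (20.03 − 20.23) / (-260 − 0) = +0.0007692
|∇h| = √(0.0008966² + 0.0007692²) = 0.001181

0.00118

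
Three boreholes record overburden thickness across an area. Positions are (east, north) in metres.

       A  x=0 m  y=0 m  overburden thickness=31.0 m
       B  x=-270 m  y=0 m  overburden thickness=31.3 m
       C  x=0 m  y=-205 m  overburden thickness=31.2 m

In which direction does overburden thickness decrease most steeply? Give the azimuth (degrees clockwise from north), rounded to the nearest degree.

049°

∂d/∂x = (31.3 − 31.0) / (-270 − 0) = -0.001111
∂d/∂y = (31.2 − 31.0) / (-205 − 0) = -0.0009756
Steepest decrease is along −∇f: components (+0.001111 E, +0.0009756 N).
Azimuth = atan2(+0.001111, +0.0009756) = 48.7° ≈ 049°.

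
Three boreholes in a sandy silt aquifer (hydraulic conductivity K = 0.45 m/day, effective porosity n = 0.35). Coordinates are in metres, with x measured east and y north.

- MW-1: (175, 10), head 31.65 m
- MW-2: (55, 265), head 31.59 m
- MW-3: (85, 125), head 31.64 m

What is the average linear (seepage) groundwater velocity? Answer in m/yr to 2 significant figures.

With h = a·x + b·y + c and MW-1 as origin, the differences give:
  (-120)·a + 255·b = -0.06
  (-90)·a + 115·b = -0.01
Eliminate b (×115 and ×255, subtract): 9150·a = -4.350 → a = ∂h/∂x = -0.0004754
Back-substitute: b = ∂h/∂y = -0.0004590.
|∇h| = √(-0.0004754² + -0.0004590²) = 0.0006608
Seepage velocity v = K·i/n = 0.45 × 0.0006608 / 0.35 = 0.0008496 m/day = 0.3103 m/yr.

0.31 m/yr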